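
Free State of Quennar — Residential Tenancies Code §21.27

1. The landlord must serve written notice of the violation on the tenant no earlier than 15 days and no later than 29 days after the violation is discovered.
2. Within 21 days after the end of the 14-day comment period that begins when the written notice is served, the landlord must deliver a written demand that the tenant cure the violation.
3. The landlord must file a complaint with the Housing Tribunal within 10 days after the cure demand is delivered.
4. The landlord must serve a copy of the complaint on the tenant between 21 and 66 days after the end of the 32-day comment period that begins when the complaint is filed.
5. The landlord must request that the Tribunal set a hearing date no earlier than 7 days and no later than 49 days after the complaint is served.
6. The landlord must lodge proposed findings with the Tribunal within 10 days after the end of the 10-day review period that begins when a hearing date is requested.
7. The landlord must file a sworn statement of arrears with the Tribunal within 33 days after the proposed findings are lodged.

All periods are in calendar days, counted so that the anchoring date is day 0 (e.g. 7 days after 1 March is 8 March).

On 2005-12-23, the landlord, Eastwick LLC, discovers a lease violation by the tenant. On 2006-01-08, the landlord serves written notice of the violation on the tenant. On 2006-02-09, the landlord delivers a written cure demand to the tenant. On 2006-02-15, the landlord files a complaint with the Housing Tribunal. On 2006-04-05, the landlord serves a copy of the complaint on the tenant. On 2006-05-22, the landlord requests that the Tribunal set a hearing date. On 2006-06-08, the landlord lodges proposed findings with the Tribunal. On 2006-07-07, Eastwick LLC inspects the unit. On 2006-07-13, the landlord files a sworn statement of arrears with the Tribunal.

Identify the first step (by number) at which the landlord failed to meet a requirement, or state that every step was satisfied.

Step 4

Step 1 — 15 and 29 days from 2005-12-23 (when the violation is discovered) are 2006-01-07 and 2006-01-21 respectively; done 2006-01-08, which is between those dates.
Step 2 — counting 21 days from 2006-01-22 (end of the 14-day comment period, which began when the written notice is served on 2006-01-08) gives a deadline of 2006-02-12; completed 2006-02-09, before the deadline.
Step 3 — counting 10 days from 2006-02-09 (when the cure demand is delivered) gives a deadline of 2006-02-19; done 2006-02-15 — timely.
Step 4 — 21 and 66 days from 2006-03-19 (end of the 32-day comment period, which began when the complaint is filed on 2006-02-15) are 2006-04-09 and 2006-05-24 respectively; 2006-04-05 is 4 days too early.
The analysis stops there.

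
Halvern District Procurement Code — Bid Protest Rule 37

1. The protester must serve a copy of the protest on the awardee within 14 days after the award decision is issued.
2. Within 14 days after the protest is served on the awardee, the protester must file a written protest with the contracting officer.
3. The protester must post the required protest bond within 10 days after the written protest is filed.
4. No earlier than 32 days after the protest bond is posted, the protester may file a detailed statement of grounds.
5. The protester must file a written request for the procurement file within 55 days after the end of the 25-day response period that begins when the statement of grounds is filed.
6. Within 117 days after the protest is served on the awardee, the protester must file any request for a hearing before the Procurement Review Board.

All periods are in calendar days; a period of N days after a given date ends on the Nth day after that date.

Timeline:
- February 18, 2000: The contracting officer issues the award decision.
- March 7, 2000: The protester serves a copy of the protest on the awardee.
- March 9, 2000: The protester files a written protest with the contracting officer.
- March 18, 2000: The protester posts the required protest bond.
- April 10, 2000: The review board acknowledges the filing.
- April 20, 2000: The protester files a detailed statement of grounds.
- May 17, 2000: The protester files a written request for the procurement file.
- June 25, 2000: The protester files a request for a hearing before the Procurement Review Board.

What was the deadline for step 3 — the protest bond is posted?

March 19, 2000

Step 3 runs from March 9, 2000, when the written protest is filed. 10 days after March 9, 2000 is March 19, 2000.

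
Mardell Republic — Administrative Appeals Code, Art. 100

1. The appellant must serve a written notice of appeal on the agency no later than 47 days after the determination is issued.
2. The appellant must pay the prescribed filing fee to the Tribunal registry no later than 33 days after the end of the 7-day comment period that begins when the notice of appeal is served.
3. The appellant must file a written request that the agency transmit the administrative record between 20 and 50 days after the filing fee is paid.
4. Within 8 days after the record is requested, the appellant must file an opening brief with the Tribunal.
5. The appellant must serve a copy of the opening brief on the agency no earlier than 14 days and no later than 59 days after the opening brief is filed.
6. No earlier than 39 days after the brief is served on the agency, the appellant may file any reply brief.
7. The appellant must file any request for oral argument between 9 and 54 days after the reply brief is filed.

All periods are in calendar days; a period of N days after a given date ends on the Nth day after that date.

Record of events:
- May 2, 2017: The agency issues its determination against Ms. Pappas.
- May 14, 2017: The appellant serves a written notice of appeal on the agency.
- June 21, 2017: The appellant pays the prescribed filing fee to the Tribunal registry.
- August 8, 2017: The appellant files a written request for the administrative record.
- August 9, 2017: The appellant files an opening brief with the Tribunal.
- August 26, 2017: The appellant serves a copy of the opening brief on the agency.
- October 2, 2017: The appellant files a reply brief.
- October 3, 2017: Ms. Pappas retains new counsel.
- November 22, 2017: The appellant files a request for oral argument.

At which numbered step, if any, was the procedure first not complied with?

Step 6

Step 1: 47 days after May 2, 2017 (when the determination is issued) is June 18, 2017; completed May 14, 2017, before the deadline.
Step 2: 33 days after May 21, 2017 (end of the 7-day comment period, which began when the notice of appeal is served on May 14, 2017) is June 23, 2017; completed June 21, 2017, before the deadline.
Step 3: the window is 20–50 days after June 21, 2017 (when the filing fee is paid), so July 11, 2017 through August 10, 2017; August 8, 2017 falls inside that range.
Step 4: 8 days after August 8, 2017 (when the record is requested) is August 16, 2017; August 9, 2017 is within that limit.
Step 5: the window is 14–59 days after August 9, 2017 (when the opening brief is filed), so August 23, 2017 through October 7, 2017; done August 26, 2017 — within the window.
Step 6: the earliest permitted date is 39 days after August 26, 2017 (when the brief is served on the agency), i.e. October 4, 2017; done October 2, 2017 — 2 days too early.
The analysis stops there.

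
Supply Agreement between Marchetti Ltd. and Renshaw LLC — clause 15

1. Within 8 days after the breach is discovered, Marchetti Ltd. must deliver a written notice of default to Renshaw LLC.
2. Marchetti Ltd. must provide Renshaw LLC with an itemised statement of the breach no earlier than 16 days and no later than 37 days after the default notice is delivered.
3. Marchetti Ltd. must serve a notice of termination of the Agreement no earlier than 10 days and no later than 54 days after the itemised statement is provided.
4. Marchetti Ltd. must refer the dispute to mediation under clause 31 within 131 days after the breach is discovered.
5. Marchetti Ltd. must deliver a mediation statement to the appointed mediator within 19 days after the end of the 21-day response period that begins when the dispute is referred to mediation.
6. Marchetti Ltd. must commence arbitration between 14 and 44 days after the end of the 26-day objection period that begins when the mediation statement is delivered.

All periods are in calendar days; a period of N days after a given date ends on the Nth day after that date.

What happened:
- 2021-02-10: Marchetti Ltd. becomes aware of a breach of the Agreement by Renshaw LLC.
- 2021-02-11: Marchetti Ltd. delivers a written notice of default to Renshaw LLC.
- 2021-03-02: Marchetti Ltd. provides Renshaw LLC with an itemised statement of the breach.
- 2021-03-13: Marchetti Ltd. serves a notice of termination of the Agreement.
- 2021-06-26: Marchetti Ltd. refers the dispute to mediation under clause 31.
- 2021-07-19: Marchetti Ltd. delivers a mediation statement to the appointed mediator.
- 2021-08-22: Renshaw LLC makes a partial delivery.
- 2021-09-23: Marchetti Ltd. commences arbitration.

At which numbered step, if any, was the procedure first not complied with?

Step 4

Step 1: 8 days after 2021-02-10 (when the breach is discovered) is 2021-02-18; completed 2021-02-11, before the deadline.
Step 2: the window is 16–37 days after 2021-02-11 (when the default notice is delivered), so 2021-02-27 through 2021-03-20; done 2021-03-02, which is between those dates.
Step 3: the window is 10–54 days after 2021-03-02 (when the itemised statement is provided), so 2021-03-12 through 2021-04-25; 2021-03-13 falls inside that range.
Step 4: 131 days after 2021-02-10 (when the breach is discovered) is 2021-06-21; not done until 2021-06-26, 5 days after the deadline.
That is the first point of non-compliance.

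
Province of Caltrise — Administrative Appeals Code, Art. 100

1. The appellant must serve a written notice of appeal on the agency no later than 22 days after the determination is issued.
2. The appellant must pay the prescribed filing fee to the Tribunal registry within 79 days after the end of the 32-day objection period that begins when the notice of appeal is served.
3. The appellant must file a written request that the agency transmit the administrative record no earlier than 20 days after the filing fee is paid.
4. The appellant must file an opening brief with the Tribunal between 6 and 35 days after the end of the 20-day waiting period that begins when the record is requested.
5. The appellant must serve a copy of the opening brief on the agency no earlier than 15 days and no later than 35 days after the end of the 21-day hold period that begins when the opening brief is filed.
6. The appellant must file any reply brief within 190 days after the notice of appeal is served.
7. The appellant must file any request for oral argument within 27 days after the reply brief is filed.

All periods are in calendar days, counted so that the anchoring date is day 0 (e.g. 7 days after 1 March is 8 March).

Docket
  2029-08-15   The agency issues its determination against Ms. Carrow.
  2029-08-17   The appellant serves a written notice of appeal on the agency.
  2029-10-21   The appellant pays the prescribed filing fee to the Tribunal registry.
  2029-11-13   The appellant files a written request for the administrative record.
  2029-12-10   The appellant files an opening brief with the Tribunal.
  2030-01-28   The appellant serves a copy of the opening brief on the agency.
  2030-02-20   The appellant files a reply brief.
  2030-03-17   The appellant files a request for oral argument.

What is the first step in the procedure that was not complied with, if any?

None — every step was satisfied

Step 1: 22 days after 2029-08-15 (when the determination is issued) is 2029-09-06; completed 2029-08-17, before the deadline.
Step 2: 79 days after 2029-09-18 (end of the 32-day objection period, which began when the notice of appeal is served on 2029-08-17) is 2029-12-06; 2029-10-21 is within that limit.
Step 3: the earliest permitted date is 20 days after 2029-10-21 (when the filing fee is paid), i.e. 2029-11-10; done 2029-11-13, after the minimum wait.
Step 4: the window is 6–35 days after 2029-12-03 (end of the 20-day waiting period, which began when the record is requested on 2029-11-13), so 2029-12-09 through 2030-01-07; done 2029-12-10, which is between those dates.
Step 5: the window is 15–35 days after 2029-12-31 (end of the 21-day hold period, which began when the opening brief is filed on 2029-12-10), so 2030-01-15 through 2030-02-04; done 2030-01-28, which is between those dates.
Step 6: 190 days after 2029-08-17 (when the notice of appeal is served) is 2030-02-23; completed 2030-02-20, before the deadline.
Step 7: 27 days after 2030-02-20 (when the reply brief is filed) is 2030-03-19; done 2030-03-17 — timely.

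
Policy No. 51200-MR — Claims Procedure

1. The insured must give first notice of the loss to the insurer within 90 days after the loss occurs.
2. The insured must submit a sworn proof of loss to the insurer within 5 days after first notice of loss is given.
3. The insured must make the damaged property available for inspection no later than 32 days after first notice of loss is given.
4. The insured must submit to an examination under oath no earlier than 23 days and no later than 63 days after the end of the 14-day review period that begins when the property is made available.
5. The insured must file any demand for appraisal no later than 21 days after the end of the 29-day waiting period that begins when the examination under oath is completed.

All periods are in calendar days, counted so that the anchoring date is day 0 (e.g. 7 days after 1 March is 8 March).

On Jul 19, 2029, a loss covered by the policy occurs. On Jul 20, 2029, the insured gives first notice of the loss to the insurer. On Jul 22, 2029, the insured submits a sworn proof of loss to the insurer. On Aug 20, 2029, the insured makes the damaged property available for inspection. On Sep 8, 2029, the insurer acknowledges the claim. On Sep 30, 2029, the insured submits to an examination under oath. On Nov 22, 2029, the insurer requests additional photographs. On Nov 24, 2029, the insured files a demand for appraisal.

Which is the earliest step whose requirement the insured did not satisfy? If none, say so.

Step 1 — counting 90 days from Jul 19, 2029 (when the loss occurs) gives a deadline of Oct 17, 2029; completed Jul 20, 2029, before the deadline.
Step 2 — counting 5 days from Jul 20, 2029 (when first notice of loss is given) gives a deadline of Jul 25, 2029; completed Jul 22, 2029, before the deadline.
Step 3 — counting 32 days from Jul 20, 2029 (when first notice of loss is given) gives a deadline of Aug 21, 2029; Aug 20, 2029 is within that limit.
Step 4 — 23 and 63 days from Sep 3, 2029 (end of the 14-day review period, which began when the property is made available on Aug 20, 2029) are Sep 26, 2029 and Nov 5, 2029 respectively; done Sep 30, 2029 — within the window.
Step 5 — counting 21 days from Oct 29, 2029 (end of the 29-day waiting period, which began when the examination under oath is completed on Sep 30, 2029) gives a deadline of Nov 19, 2029; Nov 24, 2029 misses that deadline by 5 days.

Step 5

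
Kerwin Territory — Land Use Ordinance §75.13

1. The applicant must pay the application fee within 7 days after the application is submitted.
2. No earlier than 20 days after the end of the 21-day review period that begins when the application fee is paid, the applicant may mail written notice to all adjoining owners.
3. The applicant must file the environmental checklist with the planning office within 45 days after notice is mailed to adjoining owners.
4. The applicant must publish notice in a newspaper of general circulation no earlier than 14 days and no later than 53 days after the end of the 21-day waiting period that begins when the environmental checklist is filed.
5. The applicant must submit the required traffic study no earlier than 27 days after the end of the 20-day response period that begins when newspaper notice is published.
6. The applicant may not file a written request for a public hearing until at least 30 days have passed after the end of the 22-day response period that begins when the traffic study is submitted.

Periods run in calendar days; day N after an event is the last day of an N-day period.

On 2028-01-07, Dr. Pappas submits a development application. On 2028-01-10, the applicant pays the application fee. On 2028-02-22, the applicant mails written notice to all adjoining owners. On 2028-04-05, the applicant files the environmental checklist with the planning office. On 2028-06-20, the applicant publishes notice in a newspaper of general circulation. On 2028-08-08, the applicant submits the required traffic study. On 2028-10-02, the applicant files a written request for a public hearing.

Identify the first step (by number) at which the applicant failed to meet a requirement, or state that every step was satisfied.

Step 4

(1) due by 2028-01-07 + 7 days = 2028-01-14; completed 2028-01-10, before the deadline.
(2) permitted from 2028-01-31 + 20 days = 2028-02-20 onward; done 2028-02-22 — permitted.
(3) due by 2028-02-22 + 45 days = 2028-04-07; completed 2028-04-05, before the deadline.
(4) the permitted window runs from 2028-04-26 + 14 = 2028-05-10 to 2028-04-26 + 53 = 2028-06-18; 2028-06-20 is 2 days past the end of the window.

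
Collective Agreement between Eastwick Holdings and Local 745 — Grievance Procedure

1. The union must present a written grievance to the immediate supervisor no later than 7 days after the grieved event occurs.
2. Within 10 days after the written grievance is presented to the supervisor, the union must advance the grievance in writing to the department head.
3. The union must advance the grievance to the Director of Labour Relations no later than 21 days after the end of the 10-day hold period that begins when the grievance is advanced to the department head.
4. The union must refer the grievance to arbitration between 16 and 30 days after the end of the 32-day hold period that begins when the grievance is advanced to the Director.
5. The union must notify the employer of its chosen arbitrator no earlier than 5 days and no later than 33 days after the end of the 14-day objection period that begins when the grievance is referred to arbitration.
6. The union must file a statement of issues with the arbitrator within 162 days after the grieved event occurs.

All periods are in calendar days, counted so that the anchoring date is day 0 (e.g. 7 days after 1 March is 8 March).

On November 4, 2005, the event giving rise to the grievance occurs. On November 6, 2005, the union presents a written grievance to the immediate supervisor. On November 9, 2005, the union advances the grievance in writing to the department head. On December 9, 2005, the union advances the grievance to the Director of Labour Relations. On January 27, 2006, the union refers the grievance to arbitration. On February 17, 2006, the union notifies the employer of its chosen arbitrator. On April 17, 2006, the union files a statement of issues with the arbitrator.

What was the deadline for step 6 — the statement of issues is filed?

April 15, 2006

Step 6 runs from November 4, 2005, when the grieved event occurs. 162 days after November 4, 2005 is April 15, 2006.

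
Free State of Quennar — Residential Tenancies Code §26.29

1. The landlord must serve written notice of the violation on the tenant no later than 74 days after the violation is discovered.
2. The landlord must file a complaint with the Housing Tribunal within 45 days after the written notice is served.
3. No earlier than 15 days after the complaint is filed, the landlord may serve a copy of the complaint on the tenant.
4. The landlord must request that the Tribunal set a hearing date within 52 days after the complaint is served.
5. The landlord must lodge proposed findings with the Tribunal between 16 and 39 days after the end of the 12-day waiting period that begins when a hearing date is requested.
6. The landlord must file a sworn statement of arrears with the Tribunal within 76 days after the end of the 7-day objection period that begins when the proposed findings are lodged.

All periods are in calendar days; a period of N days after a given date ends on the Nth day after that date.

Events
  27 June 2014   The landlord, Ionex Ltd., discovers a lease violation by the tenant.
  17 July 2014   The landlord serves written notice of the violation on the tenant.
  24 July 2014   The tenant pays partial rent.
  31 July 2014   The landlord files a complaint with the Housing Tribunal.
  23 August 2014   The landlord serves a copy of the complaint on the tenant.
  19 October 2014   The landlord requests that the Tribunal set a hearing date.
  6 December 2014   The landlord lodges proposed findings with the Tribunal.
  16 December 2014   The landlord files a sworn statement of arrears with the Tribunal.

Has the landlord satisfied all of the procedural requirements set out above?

Step 1: 74 days after 27 June 2014 (when the violation is discovered) is 9 September 2014; 17 July 2014 is within that limit.
Step 2: 45 days after 17 July 2014 (when the written notice is served) is 31 August 2014; completed 31 July 2014, before the deadline.
Step 3: the earliest permitted date is 15 days after 31 July 2014 (when the complaint is filed), i.e. 15 August 2014; done 23 August 2014 — permitted.
Step 4: 52 days after 23 August 2014 (when the complaint is served) is 14 October 2014; not done until 19 October 2014, 5 days after the deadline.
No need to go further; step 4 was not satisfied.

No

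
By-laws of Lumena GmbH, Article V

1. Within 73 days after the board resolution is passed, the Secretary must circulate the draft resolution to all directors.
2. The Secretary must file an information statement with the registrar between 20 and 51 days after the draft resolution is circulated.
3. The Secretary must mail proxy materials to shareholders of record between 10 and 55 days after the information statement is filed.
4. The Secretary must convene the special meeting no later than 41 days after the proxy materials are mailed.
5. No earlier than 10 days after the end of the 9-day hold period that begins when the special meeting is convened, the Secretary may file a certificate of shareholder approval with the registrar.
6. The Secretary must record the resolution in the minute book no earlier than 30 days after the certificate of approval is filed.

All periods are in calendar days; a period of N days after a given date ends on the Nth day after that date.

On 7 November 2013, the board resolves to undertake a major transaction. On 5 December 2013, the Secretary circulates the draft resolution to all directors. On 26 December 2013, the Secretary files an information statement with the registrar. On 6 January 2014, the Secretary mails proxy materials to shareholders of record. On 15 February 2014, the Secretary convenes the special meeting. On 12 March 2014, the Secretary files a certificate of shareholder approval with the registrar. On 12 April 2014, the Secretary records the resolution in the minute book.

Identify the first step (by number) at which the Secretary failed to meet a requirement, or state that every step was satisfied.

Step 1 — counting 73 days from 7 November 2013 (when the board resolution is passed) gives a deadline of 19 January 2014; done 5 December 2013 — timely.
Step 2 — 20 and 51 days from 5 December 2013 (when the draft resolution is circulated) are 25 December 2013 and 25 January 2014 respectively; 26 December 2013 falls inside that range.
Step 3 — 10 and 55 days from 26 December 2013 (when the information statement is filed) are 5 January 2014 and 19 February 2014 respectively; done 6 January 2014, which is between those dates.
Step 4 — counting 41 days from 6 January 2014 (when the proxy materials are mailed) gives a deadline of 16 February 2014; done 15 February 2014 — timely.
Step 5 — must wait 10 days from 24 February 2014 (end of the 9-day hold period, which began when the special meeting is convened on 15 February 2014), so not before 6 March 2014; done 12 March 2014, after the minimum wait.
Step 6 — must wait 30 days from 12 March 2014 (when the certificate of approval is filed), so not before 11 April 2014; done 12 April 2014 — permitted.

None — every step was satisfied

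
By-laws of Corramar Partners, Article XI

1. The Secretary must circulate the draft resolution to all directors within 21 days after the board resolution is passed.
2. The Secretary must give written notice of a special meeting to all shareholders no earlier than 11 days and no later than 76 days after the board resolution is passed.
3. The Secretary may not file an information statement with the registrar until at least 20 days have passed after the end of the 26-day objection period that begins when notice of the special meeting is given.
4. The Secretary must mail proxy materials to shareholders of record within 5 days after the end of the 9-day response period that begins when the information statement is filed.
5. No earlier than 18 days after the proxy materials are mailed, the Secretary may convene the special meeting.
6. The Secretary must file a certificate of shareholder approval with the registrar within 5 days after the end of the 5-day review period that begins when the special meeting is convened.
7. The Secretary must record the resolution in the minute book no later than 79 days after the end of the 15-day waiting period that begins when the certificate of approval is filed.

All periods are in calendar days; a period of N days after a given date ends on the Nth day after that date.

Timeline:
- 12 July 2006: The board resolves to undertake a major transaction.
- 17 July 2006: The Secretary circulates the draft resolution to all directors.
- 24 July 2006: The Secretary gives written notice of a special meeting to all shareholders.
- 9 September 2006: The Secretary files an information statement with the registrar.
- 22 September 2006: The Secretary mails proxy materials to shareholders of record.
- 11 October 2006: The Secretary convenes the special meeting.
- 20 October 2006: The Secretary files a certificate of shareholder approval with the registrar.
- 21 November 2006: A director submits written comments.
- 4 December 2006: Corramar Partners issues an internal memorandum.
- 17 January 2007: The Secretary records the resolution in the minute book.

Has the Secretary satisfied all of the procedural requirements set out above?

Yes

Step 1 — counting 21 days from 12 July 2006 (when the board resolution is passed) gives a deadline of 2 August 2006; 17 July 2006 is within that limit.
Step 2 — 11 and 76 days from 12 July 2006 (when the board resolution is passed) are 23 July 2006 and 26 September 2006 respectively; done 24 July 2006 — within the window.
Step 3 — must wait 20 days from 19 August 2006 (end of the 26-day objection period, which began when notice of the special meeting is given on 24 July 2006), so not before 8 September 2006; done 9 September 2006 — permitted.
Step 4 — counting 5 days from 18 September 2006 (end of the 9-day response period, which began when the information statement is filed on 9 September 2006) gives a deadline of 23 September 2006; done 22 September 2006 — timely.
Step 5 — must wait 18 days from 22 September 2006 (when the proxy materials are mailed), so not before 10 October 2006; 11 October 2006 is on or after that date.
Step 6 — counting 5 days from 16 October 2006 (end of the 5-day review period, which began when the special meeting is convened on 11 October 2006) gives a deadline of 21 October 2006; done 20 October 2006 — timely.
Step 7 — counting 79 days from 4 November 2006 (end of the 15-day waiting period, which began when the certificate of approval is filed on 20 October 2006) gives a deadline of 22 January 2007; done 17 January 2007 — timely.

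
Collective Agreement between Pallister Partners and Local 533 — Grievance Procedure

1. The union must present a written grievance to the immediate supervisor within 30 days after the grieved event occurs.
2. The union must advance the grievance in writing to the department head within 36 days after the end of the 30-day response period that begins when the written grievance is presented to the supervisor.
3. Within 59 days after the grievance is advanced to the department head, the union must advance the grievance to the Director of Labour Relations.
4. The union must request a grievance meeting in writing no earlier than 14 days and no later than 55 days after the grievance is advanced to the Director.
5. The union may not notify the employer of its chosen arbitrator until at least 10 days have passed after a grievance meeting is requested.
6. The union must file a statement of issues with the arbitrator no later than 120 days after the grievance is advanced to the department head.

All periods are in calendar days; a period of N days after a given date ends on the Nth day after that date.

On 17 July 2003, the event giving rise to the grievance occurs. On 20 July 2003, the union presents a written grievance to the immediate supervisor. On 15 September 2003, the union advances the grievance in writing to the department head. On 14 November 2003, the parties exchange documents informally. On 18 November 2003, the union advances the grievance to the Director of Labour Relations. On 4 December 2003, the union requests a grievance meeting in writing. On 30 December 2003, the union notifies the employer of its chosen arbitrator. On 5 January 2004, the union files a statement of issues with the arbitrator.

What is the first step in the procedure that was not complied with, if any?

Step 1: 30 days after 17 July 2003 (when the grieved event occurs) is 16 August 2003; done 20 July 2003 — timely.
Step 2: 36 days after 19 August 2003 (end of the 30-day response period, which began when the written grievance is presented to the supervisor on 20 July 2003) is 24 September 2003; done 15 September 2003 — timely.
Step 3: 59 days after 15 September 2003 (when the grievance is advanced to the department head) is 13 November 2003; not done until 18 November 2003, 5 days after the deadline.

Step 3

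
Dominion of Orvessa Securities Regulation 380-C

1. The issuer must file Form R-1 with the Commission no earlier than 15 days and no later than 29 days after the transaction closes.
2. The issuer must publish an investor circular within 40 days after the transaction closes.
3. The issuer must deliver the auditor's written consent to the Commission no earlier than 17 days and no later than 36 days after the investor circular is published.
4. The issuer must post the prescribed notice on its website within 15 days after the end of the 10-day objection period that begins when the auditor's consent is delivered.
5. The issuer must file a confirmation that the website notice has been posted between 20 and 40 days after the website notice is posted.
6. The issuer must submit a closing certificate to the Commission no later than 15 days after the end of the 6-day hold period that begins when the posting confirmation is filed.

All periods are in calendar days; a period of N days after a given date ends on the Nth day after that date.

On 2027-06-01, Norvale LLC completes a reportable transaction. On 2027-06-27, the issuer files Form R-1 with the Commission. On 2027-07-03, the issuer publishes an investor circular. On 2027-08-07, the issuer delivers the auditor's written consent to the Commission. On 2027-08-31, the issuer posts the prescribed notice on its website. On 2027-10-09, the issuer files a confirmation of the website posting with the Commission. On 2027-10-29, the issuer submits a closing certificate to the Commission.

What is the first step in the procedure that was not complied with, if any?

None — every step was satisfied

(1) the permitted window runs from 2027-06-01 + 15 = 2027-06-16 to 2027-06-01 + 29 = 2027-06-30; 2027-06-27 falls inside that range.
(2) due by 2027-06-01 + 40 days = 2027-07-11; completed 2027-07-03, before the deadline.
(3) the permitted window runs from 2027-07-03 + 17 = 2027-07-20 to 2027-07-03 + 36 = 2027-08-08; done 2027-08-07, which is between those dates.
(4) due by 2027-08-17 + 15 days = 2027-09-01; done 2027-08-31 — timely.
(5) the permitted window runs from 2027-08-31 + 20 = 2027-09-20 to 2027-08-31 + 40 = 2027-10-10; 2027-10-09 falls inside that range.
(6) due by 2027-10-15 + 15 days = 2027-10-30; completed 2027-10-29, before the deadline.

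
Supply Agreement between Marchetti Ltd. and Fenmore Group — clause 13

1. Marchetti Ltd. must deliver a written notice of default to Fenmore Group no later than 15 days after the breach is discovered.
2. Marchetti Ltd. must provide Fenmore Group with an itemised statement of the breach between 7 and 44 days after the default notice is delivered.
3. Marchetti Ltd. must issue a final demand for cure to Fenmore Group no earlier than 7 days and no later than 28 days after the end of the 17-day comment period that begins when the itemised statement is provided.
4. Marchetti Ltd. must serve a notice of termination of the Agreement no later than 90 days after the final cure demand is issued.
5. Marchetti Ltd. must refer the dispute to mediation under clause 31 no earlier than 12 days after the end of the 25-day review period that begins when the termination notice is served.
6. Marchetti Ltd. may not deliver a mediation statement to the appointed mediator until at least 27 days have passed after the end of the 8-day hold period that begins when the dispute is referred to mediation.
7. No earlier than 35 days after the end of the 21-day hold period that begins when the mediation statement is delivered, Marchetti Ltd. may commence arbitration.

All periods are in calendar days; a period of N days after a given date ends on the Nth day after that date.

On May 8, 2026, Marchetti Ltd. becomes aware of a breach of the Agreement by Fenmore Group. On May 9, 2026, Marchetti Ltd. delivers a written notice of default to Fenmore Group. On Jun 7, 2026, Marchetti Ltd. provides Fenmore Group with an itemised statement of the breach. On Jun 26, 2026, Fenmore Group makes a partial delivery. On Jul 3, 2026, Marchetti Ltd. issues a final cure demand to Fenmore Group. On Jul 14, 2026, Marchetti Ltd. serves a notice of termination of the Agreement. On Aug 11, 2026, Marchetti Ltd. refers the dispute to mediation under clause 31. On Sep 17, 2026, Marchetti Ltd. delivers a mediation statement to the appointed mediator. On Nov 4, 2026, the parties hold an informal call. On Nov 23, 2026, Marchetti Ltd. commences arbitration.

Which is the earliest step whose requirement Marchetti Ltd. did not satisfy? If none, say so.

Step 5

Step 1 — counting 15 days from May 8, 2026 (when the breach is discovered) gives a deadline of May 23, 2026; May 9, 2026 is within that limit.
Step 2 — 7 and 44 days from May 9, 2026 (when the default notice is delivered) are May 16, 2026 and Jun 22, 2026 respectively; Jun 7, 2026 falls inside that range.
Step 3 — 7 and 28 days from Jun 24, 2026 (end of the 17-day comment period, which began when the itemised statement is provided on Jun 7, 2026) are Jul 1, 2026 and Jul 22, 2026 respectively; Jul 3, 2026 falls inside that range.
Step 4 — counting 90 days from Jul 3, 2026 (when the final cure demand is issued) gives a deadline of Oct 1, 2026; done Jul 14, 2026 — timely.
Step 5 — must wait 12 days from Aug 8, 2026 (end of the 25-day review period, which began when the termination notice is served on Jul 14, 2026), so not before Aug 20, 2026; Aug 11, 2026 is 9 days before the earliest permitted date.
No need to go further; step 5 was not satisfied.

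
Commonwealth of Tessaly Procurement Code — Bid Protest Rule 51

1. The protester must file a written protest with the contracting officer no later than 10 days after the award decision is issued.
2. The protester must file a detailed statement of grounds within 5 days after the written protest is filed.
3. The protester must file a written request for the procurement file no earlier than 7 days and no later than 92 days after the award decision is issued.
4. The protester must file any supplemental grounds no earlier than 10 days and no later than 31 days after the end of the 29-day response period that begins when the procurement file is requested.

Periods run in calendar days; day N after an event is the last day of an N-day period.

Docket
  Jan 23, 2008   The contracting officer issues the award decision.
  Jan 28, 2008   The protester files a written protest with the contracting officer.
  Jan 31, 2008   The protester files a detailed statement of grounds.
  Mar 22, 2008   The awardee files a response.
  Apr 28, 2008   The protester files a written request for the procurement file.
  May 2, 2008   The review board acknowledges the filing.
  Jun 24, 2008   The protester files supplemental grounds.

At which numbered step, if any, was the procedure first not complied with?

Step 1 — counting 10 days from Jan 23, 2008 (when the award decision is issued) gives a deadline of Feb 2, 2008; Jan 28, 2008 is within that limit.
Step 2 — counting 5 days from Jan 28, 2008 (when the written protest is filed) gives a deadline of Feb 2, 2008; Jan 31, 2008 is within that limit.
Step 3 — 7 and 92 days from Jan 23, 2008 (when the award decision is issued) are Jan 30, 2008 and Apr 24, 2008 respectively; done Apr 28, 2008 — 4 days after the window closed.
Later steps need not be reached.

Step 3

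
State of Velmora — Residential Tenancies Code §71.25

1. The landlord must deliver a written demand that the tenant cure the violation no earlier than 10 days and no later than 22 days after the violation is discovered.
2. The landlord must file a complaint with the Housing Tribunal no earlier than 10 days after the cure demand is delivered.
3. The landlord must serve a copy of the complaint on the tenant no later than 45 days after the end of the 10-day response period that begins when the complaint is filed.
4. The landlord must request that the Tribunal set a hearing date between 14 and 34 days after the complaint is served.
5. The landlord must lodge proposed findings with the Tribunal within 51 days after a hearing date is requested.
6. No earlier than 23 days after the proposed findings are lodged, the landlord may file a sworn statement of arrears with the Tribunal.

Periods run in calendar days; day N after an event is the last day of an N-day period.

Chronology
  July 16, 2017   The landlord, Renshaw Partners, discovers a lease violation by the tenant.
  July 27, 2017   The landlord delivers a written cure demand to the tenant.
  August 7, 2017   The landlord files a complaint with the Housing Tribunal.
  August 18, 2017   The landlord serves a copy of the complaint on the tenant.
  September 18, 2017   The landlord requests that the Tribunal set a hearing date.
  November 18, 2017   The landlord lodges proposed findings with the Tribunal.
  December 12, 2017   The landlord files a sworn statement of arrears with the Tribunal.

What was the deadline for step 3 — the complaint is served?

October 1, 2017

The complaint is filed on August 7, 2017; the 10-day response period therefore ends August 17, 2017, and step 3 runs from that date. 45 days after August 17, 2017 is October 1, 2017.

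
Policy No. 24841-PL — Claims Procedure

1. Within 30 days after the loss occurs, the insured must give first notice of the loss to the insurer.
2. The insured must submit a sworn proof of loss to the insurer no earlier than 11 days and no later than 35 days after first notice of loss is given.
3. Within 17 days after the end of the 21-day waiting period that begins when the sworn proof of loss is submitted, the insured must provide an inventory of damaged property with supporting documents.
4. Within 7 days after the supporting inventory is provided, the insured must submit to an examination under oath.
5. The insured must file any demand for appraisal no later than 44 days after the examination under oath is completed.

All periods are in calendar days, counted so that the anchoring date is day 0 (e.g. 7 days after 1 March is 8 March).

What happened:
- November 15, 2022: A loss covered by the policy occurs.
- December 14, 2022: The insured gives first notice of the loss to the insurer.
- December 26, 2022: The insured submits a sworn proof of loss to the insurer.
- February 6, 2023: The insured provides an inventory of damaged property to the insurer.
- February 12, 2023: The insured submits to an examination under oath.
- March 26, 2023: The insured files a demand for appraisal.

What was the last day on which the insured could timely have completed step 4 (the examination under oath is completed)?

February 13, 2023

Step 4 runs from February 6, 2023, when the supporting inventory is provided. 7 days after February 6, 2023 is February 13, 2023.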